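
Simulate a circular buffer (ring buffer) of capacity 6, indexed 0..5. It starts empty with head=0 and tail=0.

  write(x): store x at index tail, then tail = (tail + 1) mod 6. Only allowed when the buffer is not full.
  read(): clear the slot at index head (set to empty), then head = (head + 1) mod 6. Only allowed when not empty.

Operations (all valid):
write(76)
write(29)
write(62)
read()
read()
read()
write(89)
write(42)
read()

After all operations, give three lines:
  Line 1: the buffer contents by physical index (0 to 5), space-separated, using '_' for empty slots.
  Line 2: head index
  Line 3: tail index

write(76): buf=[76 _ _ _ _ _], head=0, tail=1, size=1
write(29): buf=[76 29 _ _ _ _], head=0, tail=2, size=2
write(62): buf=[76 29 62 _ _ _], head=0, tail=3, size=3
read(): buf=[_ 29 62 _ _ _], head=1, tail=3, size=2
read(): buf=[_ _ 62 _ _ _], head=2, tail=3, size=1
read(): buf=[_ _ _ _ _ _], head=3, tail=3, size=0
write(89): buf=[_ _ _ 89 _ _], head=3, tail=4, size=1
write(42): buf=[_ _ _ 89 42 _], head=3, tail=5, size=2
read(): buf=[_ _ _ _ 42 _], head=4, tail=5, size=1

Answer: _ _ _ _ 42 _
4
5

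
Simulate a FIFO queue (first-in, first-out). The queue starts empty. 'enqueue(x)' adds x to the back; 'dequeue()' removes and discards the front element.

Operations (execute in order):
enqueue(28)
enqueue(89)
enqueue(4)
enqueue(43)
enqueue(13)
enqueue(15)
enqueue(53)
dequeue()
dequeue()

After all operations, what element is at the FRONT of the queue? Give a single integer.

enqueue(28): queue = [28]
enqueue(89): queue = [28, 89]
enqueue(4): queue = [28, 89, 4]
enqueue(43): queue = [28, 89, 4, 43]
enqueue(13): queue = [28, 89, 4, 43, 13]
enqueue(15): queue = [28, 89, 4, 43, 13, 15]
enqueue(53): queue = [28, 89, 4, 43, 13, 15, 53]
dequeue(): queue = [89, 4, 43, 13, 15, 53]
dequeue(): queue = [4, 43, 13, 15, 53]

Answer: 4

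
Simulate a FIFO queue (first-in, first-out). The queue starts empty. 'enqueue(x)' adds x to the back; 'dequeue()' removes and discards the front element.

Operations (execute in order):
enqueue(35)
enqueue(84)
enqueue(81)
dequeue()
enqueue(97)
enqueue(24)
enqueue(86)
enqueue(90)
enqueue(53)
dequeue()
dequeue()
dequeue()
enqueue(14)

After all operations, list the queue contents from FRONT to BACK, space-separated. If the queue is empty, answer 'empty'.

enqueue(35): [35]
enqueue(84): [35, 84]
enqueue(81): [35, 84, 81]
dequeue(): [84, 81]
enqueue(97): [84, 81, 97]
enqueue(24): [84, 81, 97, 24]
enqueue(86): [84, 81, 97, 24, 86]
enqueue(90): [84, 81, 97, 24, 86, 90]
enqueue(53): [84, 81, 97, 24, 86, 90, 53]
dequeue(): [81, 97, 24, 86, 90, 53]
dequeue(): [97, 24, 86, 90, 53]
dequeue(): [24, 86, 90, 53]
enqueue(14): [24, 86, 90, 53, 14]

Answer: 24 86 90 53 14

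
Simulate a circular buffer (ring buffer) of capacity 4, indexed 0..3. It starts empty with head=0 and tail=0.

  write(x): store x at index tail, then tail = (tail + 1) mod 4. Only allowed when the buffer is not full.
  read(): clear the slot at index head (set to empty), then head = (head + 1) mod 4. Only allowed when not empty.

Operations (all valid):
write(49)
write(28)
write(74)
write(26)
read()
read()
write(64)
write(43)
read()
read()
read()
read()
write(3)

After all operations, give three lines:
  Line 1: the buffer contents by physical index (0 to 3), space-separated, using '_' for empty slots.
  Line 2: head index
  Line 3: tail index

write(49): buf=[49 _ _ _], head=0, tail=1, size=1
write(28): buf=[49 28 _ _], head=0, tail=2, size=2
write(74): buf=[49 28 74 _], head=0, tail=3, size=3
write(26): buf=[49 28 74 26], head=0, tail=0, size=4
read(): buf=[_ 28 74 26], head=1, tail=0, size=3
read(): buf=[_ _ 74 26], head=2, tail=0, size=2
write(64): buf=[64 _ 74 26], head=2, tail=1, size=3
write(43): buf=[64 43 74 26], head=2, tail=2, size=4
read(): buf=[64 43 _ 26], head=3, tail=2, size=3
read(): buf=[64 43 _ _], head=0, tail=2, size=2
read(): buf=[_ 43 _ _], head=1, tail=2, size=1
read(): buf=[_ _ _ _], head=2, tail=2, size=0
write(3): buf=[_ _ 3 _], head=2, tail=3, size=1

Answer: _ _ 3 _
2
3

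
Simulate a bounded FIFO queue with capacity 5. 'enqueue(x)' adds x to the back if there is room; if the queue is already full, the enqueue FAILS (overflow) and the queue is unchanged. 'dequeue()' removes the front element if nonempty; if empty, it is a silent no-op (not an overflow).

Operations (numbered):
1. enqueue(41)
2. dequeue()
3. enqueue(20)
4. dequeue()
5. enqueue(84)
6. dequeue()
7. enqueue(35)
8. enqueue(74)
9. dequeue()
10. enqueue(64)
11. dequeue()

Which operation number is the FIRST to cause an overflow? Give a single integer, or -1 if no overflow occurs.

1. enqueue(41): size=1
2. dequeue(): size=0
3. enqueue(20): size=1
4. dequeue(): size=0
5. enqueue(84): size=1
6. dequeue(): size=0
7. enqueue(35): size=1
8. enqueue(74): size=2
9. dequeue(): size=1
10. enqueue(64): size=2
11. dequeue(): size=1

Answer: -1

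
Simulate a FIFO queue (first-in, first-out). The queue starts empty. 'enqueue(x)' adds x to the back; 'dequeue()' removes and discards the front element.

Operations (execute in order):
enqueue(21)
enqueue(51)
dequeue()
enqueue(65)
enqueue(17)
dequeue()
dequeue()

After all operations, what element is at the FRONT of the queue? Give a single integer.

enqueue(21): queue = [21]
enqueue(51): queue = [21, 51]
dequeue(): queue = [51]
enqueue(65): queue = [51, 65]
enqueue(17): queue = [51, 65, 17]
dequeue(): queue = [65, 17]
dequeue(): queue = [17]

Answer: 17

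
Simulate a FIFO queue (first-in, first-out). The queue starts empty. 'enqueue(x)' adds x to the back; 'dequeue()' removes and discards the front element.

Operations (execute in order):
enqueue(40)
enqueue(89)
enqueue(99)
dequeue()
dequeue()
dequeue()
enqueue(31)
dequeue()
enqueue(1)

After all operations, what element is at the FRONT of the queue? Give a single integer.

enqueue(40): queue = [40]
enqueue(89): queue = [40, 89]
enqueue(99): queue = [40, 89, 99]
dequeue(): queue = [89, 99]
dequeue(): queue = [99]
dequeue(): queue = []
enqueue(31): queue = [31]
dequeue(): queue = []
enqueue(1): queue = [1]

Answer: 1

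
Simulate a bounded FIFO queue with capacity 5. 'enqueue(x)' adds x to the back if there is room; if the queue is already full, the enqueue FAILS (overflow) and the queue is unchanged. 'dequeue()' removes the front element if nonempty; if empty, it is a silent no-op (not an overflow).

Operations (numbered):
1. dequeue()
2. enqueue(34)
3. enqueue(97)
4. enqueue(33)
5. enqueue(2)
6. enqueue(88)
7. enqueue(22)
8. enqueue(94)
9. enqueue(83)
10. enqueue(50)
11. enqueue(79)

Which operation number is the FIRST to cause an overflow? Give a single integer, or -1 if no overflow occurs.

1. dequeue(): empty, no-op, size=0
2. enqueue(34): size=1
3. enqueue(97): size=2
4. enqueue(33): size=3
5. enqueue(2): size=4
6. enqueue(88): size=5
7. enqueue(22): size=5=cap → OVERFLOW (fail)
8. enqueue(94): size=5=cap → OVERFLOW (fail)
9. enqueue(83): size=5=cap → OVERFLOW (fail)
10. enqueue(50): size=5=cap → OVERFLOW (fail)
11. enqueue(79): size=5=cap → OVERFLOW (fail)

Answer: 7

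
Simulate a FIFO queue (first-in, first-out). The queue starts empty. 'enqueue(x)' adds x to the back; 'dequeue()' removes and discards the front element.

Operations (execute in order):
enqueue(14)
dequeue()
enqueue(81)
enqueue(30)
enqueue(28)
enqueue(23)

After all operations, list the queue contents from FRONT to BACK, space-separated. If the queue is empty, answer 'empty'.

enqueue(14): [14]
dequeue(): []
enqueue(81): [81]
enqueue(30): [81, 30]
enqueue(28): [81, 30, 28]
enqueue(23): [81, 30, 28, 23]

Answer: 81 30 28 23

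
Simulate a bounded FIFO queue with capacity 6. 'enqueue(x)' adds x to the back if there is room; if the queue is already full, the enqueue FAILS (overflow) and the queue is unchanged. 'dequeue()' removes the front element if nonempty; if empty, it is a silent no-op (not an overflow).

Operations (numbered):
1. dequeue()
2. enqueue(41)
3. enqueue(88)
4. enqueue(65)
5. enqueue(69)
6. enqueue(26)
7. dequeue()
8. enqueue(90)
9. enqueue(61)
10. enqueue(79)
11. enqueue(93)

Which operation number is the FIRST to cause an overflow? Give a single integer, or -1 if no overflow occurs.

1. dequeue(): empty, no-op, size=0
2. enqueue(41): size=1
3. enqueue(88): size=2
4. enqueue(65): size=3
5. enqueue(69): size=4
6. enqueue(26): size=5
7. dequeue(): size=4
8. enqueue(90): size=5
9. enqueue(61): size=6
10. enqueue(79): size=6=cap → OVERFLOW (fail)
11. enqueue(93): size=6=cap → OVERFLOW (fail)

Answer: 10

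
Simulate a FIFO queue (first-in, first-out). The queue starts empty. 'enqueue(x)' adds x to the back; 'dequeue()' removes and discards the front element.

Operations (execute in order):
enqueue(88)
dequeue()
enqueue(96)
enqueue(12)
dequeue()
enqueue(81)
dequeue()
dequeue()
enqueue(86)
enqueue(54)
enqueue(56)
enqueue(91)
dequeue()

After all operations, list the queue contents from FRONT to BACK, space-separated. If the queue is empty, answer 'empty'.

enqueue(88): [88]
dequeue(): []
enqueue(96): [96]
enqueue(12): [96, 12]
dequeue(): [12]
enqueue(81): [12, 81]
dequeue(): [81]
dequeue(): []
enqueue(86): [86]
enqueue(54): [86, 54]
enqueue(56): [86, 54, 56]
enqueue(91): [86, 54, 56, 91]
dequeue(): [54, 56, 91]

Answer: 54 56 91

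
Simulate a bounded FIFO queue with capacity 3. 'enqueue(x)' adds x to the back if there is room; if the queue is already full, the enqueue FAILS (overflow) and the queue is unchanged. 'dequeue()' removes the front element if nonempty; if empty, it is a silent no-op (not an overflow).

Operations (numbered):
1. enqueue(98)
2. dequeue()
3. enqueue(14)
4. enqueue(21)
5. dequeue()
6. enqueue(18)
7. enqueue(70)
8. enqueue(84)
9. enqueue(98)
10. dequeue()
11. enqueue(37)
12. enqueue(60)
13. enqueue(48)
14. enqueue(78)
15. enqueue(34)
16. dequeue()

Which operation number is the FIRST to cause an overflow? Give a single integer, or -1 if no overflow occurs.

1. enqueue(98): size=1
2. dequeue(): size=0
3. enqueue(14): size=1
4. enqueue(21): size=2
5. dequeue(): size=1
6. enqueue(18): size=2
7. enqueue(70): size=3
8. enqueue(84): size=3=cap → OVERFLOW (fail)
9. enqueue(98): size=3=cap → OVERFLOW (fail)
10. dequeue(): size=2
11. enqueue(37): size=3
12. enqueue(60): size=3=cap → OVERFLOW (fail)
13. enqueue(48): size=3=cap → OVERFLOW (fail)
14. enqueue(78): size=3=cap → OVERFLOW (fail)
15. enqueue(34): size=3=cap → OVERFLOW (fail)
16. dequeue(): size=2

Answer: 8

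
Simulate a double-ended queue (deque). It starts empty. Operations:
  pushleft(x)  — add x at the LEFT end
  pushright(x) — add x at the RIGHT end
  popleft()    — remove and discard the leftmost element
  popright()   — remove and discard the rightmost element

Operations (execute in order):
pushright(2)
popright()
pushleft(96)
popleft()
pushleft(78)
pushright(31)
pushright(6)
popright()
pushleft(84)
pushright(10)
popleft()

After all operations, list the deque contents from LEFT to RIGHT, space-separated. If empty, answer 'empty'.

Answer: 78 31 10

Derivation:
pushright(2): [2]
popright(): []
pushleft(96): [96]
popleft(): []
pushleft(78): [78]
pushright(31): [78, 31]
pushright(6): [78, 31, 6]
popright(): [78, 31]
pushleft(84): [84, 78, 31]
pushright(10): [84, 78, 31, 10]
popleft(): [78, 31, 10]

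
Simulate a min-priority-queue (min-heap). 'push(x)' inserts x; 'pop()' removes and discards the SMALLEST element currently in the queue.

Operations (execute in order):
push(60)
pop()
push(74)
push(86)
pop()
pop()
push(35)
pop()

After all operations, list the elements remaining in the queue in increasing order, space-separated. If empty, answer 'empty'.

push(60): heap contents = [60]
pop() → 60: heap contents = []
push(74): heap contents = [74]
push(86): heap contents = [74, 86]
pop() → 74: heap contents = [86]
pop() → 86: heap contents = []
push(35): heap contents = [35]
pop() → 35: heap contents = []

Answer: empty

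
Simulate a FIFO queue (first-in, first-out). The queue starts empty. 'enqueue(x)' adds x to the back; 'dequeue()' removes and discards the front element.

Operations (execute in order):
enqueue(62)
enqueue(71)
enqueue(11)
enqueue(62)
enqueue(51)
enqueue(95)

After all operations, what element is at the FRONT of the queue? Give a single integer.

Answer: 62

Derivation:
enqueue(62): queue = [62]
enqueue(71): queue = [62, 71]
enqueue(11): queue = [62, 71, 11]
enqueue(62): queue = [62, 71, 11, 62]
enqueue(51): queue = [62, 71, 11, 62, 51]
enqueue(95): queue = [62, 71, 11, 62, 51, 95]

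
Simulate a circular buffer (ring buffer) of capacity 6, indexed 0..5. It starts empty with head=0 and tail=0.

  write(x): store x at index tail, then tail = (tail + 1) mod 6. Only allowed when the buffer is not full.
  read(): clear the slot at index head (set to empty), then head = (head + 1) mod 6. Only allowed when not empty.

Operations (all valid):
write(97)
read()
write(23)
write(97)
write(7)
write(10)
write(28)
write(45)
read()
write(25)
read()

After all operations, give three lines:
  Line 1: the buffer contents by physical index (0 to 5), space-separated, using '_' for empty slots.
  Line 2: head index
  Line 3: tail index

write(97): buf=[97 _ _ _ _ _], head=0, tail=1, size=1
read(): buf=[_ _ _ _ _ _], head=1, tail=1, size=0
write(23): buf=[_ 23 _ _ _ _], head=1, tail=2, size=1
write(97): buf=[_ 23 97 _ _ _], head=1, tail=3, size=2
write(7): buf=[_ 23 97 7 _ _], head=1, tail=4, size=3
write(10): buf=[_ 23 97 7 10 _], head=1, tail=5, size=4
write(28): buf=[_ 23 97 7 10 28], head=1, tail=0, size=5
write(45): buf=[45 23 97 7 10 28], head=1, tail=1, size=6
read(): buf=[45 _ 97 7 10 28], head=2, tail=1, size=5
write(25): buf=[45 25 97 7 10 28], head=2, tail=2, size=6
read(): buf=[45 25 _ 7 10 28], head=3, tail=2, size=5

Answer: 45 25 _ 7 10 28
3
2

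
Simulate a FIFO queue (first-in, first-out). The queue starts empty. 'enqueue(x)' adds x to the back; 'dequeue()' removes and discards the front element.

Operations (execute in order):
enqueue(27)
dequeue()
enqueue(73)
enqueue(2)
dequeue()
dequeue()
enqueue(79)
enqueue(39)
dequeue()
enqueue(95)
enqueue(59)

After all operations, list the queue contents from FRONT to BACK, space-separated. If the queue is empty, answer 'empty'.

enqueue(27): [27]
dequeue(): []
enqueue(73): [73]
enqueue(2): [73, 2]
dequeue(): [2]
dequeue(): []
enqueue(79): [79]
enqueue(39): [79, 39]
dequeue(): [39]
enqueue(95): [39, 95]
enqueue(59): [39, 95, 59]

Answer: 39 95 59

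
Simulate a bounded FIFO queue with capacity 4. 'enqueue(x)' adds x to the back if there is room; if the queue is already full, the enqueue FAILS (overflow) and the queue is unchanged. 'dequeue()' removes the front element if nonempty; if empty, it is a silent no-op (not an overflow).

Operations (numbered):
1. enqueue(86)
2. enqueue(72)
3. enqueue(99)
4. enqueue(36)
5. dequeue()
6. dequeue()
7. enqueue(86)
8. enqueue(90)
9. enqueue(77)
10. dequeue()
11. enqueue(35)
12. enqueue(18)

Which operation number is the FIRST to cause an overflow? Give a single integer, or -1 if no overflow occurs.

1. enqueue(86): size=1
2. enqueue(72): size=2
3. enqueue(99): size=3
4. enqueue(36): size=4
5. dequeue(): size=3
6. dequeue(): size=2
7. enqueue(86): size=3
8. enqueue(90): size=4
9. enqueue(77): size=4=cap → OVERFLOW (fail)
10. dequeue(): size=3
11. enqueue(35): size=4
12. enqueue(18): size=4=cap → OVERFLOW (fail)

Answer: 9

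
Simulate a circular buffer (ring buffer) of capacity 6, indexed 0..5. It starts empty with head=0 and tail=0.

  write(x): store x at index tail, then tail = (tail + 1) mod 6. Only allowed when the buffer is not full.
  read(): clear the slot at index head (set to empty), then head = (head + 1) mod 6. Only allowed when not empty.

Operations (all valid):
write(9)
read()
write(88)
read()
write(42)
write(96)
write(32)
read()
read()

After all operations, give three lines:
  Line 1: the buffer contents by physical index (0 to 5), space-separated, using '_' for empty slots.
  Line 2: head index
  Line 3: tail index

write(9): buf=[9 _ _ _ _ _], head=0, tail=1, size=1
read(): buf=[_ _ _ _ _ _], head=1, tail=1, size=0
write(88): buf=[_ 88 _ _ _ _], head=1, tail=2, size=1
read(): buf=[_ _ _ _ _ _], head=2, tail=2, size=0
write(42): buf=[_ _ 42 _ _ _], head=2, tail=3, size=1
write(96): buf=[_ _ 42 96 _ _], head=2, tail=4, size=2
write(32): buf=[_ _ 42 96 32 _], head=2, tail=5, size=3
read(): buf=[_ _ _ 96 32 _], head=3, tail=5, size=2
read(): buf=[_ _ _ _ 32 _], head=4, tail=5, size=1

Answer: _ _ _ _ 32 _
4
5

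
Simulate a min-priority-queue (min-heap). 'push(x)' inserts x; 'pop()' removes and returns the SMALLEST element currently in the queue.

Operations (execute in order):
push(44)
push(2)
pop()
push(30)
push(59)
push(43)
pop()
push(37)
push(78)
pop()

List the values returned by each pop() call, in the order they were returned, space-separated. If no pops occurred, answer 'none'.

push(44): heap contents = [44]
push(2): heap contents = [2, 44]
pop() → 2: heap contents = [44]
push(30): heap contents = [30, 44]
push(59): heap contents = [30, 44, 59]
push(43): heap contents = [30, 43, 44, 59]
pop() → 30: heap contents = [43, 44, 59]
push(37): heap contents = [37, 43, 44, 59]
push(78): heap contents = [37, 43, 44, 59, 78]
pop() → 37: heap contents = [43, 44, 59, 78]

Answer: 2 30 37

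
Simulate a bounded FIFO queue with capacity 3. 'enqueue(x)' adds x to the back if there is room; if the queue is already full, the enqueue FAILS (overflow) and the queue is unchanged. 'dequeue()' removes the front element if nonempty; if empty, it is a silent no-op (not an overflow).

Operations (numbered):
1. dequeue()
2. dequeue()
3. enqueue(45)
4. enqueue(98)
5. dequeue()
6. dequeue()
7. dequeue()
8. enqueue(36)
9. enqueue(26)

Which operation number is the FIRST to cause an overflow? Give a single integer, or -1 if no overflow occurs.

Answer: -1

Derivation:
1. dequeue(): empty, no-op, size=0
2. dequeue(): empty, no-op, size=0
3. enqueue(45): size=1
4. enqueue(98): size=2
5. dequeue(): size=1
6. dequeue(): size=0
7. dequeue(): empty, no-op, size=0
8. enqueue(36): size=1
9. enqueue(26): size=2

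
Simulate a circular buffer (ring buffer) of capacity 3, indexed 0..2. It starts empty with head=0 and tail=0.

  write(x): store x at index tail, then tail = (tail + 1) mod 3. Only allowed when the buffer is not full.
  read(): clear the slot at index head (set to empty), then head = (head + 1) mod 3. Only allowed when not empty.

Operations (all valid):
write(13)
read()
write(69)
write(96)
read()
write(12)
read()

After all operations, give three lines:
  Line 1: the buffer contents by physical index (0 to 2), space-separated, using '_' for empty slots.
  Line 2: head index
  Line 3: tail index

write(13): buf=[13 _ _], head=0, tail=1, size=1
read(): buf=[_ _ _], head=1, tail=1, size=0
write(69): buf=[_ 69 _], head=1, tail=2, size=1
write(96): buf=[_ 69 96], head=1, tail=0, size=2
read(): buf=[_ _ 96], head=2, tail=0, size=1
write(12): buf=[12 _ 96], head=2, tail=1, size=2
read(): buf=[12 _ _], head=0, tail=1, size=1

Answer: 12 _ _
0
1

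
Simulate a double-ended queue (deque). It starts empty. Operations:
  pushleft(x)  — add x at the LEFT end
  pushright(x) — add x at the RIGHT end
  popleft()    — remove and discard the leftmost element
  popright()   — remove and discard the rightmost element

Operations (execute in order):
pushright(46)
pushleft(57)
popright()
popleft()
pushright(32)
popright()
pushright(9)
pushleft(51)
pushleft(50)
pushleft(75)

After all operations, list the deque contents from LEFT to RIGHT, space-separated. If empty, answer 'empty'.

pushright(46): [46]
pushleft(57): [57, 46]
popright(): [57]
popleft(): []
pushright(32): [32]
popright(): []
pushright(9): [9]
pushleft(51): [51, 9]
pushleft(50): [50, 51, 9]
pushleft(75): [75, 50, 51, 9]

Answer: 75 50 51 9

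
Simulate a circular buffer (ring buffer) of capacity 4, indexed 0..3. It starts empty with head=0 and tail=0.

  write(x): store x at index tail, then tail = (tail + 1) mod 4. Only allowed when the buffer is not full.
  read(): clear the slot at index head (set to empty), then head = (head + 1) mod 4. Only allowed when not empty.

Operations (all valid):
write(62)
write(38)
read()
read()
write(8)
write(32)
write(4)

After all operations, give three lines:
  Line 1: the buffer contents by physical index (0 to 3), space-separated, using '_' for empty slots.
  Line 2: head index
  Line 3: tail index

Answer: 4 _ 8 32
2
1

Derivation:
write(62): buf=[62 _ _ _], head=0, tail=1, size=1
write(38): buf=[62 38 _ _], head=0, tail=2, size=2
read(): buf=[_ 38 _ _], head=1, tail=2, size=1
read(): buf=[_ _ _ _], head=2, tail=2, size=0
write(8): buf=[_ _ 8 _], head=2, tail=3, size=1
write(32): buf=[_ _ 8 32], head=2, tail=0, size=2
write(4): buf=[4 _ 8 32], head=2, tail=1, size=3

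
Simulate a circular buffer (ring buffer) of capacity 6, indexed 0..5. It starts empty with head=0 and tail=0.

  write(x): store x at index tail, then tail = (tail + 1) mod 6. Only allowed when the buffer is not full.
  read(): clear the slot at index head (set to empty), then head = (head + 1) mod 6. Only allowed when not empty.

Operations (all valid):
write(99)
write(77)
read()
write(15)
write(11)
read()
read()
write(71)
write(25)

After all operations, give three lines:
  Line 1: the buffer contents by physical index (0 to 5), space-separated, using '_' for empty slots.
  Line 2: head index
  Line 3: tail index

write(99): buf=[99 _ _ _ _ _], head=0, tail=1, size=1
write(77): buf=[99 77 _ _ _ _], head=0, tail=2, size=2
read(): buf=[_ 77 _ _ _ _], head=1, tail=2, size=1
write(15): buf=[_ 77 15 _ _ _], head=1, tail=3, size=2
write(11): buf=[_ 77 15 11 _ _], head=1, tail=4, size=3
read(): buf=[_ _ 15 11 _ _], head=2, tail=4, size=2
read(): buf=[_ _ _ 11 _ _], head=3, tail=4, size=1
write(71): buf=[_ _ _ 11 71 _], head=3, tail=5, size=2
write(25): buf=[_ _ _ 11 71 25], head=3, tail=0, size=3

Answer: _ _ _ 11 71 25
3
0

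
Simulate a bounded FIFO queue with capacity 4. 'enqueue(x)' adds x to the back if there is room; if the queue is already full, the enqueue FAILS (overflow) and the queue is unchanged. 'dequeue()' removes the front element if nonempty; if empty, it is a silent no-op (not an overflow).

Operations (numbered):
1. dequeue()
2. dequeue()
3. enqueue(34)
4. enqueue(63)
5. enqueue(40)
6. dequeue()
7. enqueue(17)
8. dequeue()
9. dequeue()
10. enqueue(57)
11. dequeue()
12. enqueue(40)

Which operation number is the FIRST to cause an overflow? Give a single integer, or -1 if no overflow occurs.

Answer: -1

Derivation:
1. dequeue(): empty, no-op, size=0
2. dequeue(): empty, no-op, size=0
3. enqueue(34): size=1
4. enqueue(63): size=2
5. enqueue(40): size=3
6. dequeue(): size=2
7. enqueue(17): size=3
8. dequeue(): size=2
9. dequeue(): size=1
10. enqueue(57): size=2
11. dequeue(): size=1
12. enqueue(40): size=2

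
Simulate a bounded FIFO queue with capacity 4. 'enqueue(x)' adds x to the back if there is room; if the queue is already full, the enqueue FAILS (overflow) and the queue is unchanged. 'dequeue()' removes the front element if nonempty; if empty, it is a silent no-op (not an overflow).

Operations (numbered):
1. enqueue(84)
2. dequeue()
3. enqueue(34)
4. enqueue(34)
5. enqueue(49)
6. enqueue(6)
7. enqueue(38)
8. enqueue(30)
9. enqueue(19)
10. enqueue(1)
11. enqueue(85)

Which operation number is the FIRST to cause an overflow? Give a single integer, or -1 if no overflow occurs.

Answer: 7

Derivation:
1. enqueue(84): size=1
2. dequeue(): size=0
3. enqueue(34): size=1
4. enqueue(34): size=2
5. enqueue(49): size=3
6. enqueue(6): size=4
7. enqueue(38): size=4=cap → OVERFLOW (fail)
8. enqueue(30): size=4=cap → OVERFLOW (fail)
9. enqueue(19): size=4=cap → OVERFLOW (fail)
10. enqueue(1): size=4=cap → OVERFLOW (fail)
11. enqueue(85): size=4=cap → OVERFLOW (fail)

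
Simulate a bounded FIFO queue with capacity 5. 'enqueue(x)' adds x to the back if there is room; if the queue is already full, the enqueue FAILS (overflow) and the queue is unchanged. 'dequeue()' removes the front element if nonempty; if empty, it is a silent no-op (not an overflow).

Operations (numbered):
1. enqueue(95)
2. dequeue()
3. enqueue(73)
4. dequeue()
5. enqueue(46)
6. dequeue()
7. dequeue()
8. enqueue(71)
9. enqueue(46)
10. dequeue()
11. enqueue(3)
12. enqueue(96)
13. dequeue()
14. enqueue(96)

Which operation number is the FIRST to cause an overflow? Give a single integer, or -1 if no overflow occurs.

1. enqueue(95): size=1
2. dequeue(): size=0
3. enqueue(73): size=1
4. dequeue(): size=0
5. enqueue(46): size=1
6. dequeue(): size=0
7. dequeue(): empty, no-op, size=0
8. enqueue(71): size=1
9. enqueue(46): size=2
10. dequeue(): size=1
11. enqueue(3): size=2
12. enqueue(96): size=3
13. dequeue(): size=2
14. enqueue(96): size=3

Answer: -1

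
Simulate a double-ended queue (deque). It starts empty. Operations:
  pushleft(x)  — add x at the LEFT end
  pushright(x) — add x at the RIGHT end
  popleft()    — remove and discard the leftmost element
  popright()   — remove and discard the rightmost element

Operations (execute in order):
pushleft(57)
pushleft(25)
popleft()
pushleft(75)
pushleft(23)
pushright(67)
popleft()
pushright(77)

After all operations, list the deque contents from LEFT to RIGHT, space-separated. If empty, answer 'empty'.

Answer: 75 57 67 77

Derivation:
pushleft(57): [57]
pushleft(25): [25, 57]
popleft(): [57]
pushleft(75): [75, 57]
pushleft(23): [23, 75, 57]
pushright(67): [23, 75, 57, 67]
popleft(): [75, 57, 67]
pushright(77): [75, 57, 67, 77]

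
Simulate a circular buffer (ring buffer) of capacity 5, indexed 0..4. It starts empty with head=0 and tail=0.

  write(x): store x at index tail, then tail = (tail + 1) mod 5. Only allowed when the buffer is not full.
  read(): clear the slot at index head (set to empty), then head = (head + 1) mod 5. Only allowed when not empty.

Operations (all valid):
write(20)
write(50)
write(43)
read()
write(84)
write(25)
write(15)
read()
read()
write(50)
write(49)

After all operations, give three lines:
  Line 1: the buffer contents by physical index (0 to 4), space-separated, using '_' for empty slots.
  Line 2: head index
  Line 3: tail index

write(20): buf=[20 _ _ _ _], head=0, tail=1, size=1
write(50): buf=[20 50 _ _ _], head=0, tail=2, size=2
write(43): buf=[20 50 43 _ _], head=0, tail=3, size=3
read(): buf=[_ 50 43 _ _], head=1, tail=3, size=2
write(84): buf=[_ 50 43 84 _], head=1, tail=4, size=3
write(25): buf=[_ 50 43 84 25], head=1, tail=0, size=4
write(15): buf=[15 50 43 84 25], head=1, tail=1, size=5
read(): buf=[15 _ 43 84 25], head=2, tail=1, size=4
read(): buf=[15 _ _ 84 25], head=3, tail=1, size=3
write(50): buf=[15 50 _ 84 25], head=3, tail=2, size=4
write(49): buf=[15 50 49 84 25], head=3, tail=3, size=5

Answer: 15 50 49 84 25
3
3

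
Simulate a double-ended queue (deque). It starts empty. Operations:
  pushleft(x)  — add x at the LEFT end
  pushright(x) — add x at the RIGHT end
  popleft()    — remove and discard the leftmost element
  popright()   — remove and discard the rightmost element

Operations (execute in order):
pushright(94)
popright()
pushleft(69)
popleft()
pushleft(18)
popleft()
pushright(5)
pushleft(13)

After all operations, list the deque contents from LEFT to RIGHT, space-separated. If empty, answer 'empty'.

Answer: 13 5

Derivation:
pushright(94): [94]
popright(): []
pushleft(69): [69]
popleft(): []
pushleft(18): [18]
popleft(): []
pushright(5): [5]
pushleft(13): [13, 5]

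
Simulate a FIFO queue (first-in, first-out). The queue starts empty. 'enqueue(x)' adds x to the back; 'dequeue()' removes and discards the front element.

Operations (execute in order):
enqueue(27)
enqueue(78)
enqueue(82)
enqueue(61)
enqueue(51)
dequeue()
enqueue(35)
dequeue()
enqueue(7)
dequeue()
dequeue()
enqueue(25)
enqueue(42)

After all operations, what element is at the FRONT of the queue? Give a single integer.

Answer: 51

Derivation:
enqueue(27): queue = [27]
enqueue(78): queue = [27, 78]
enqueue(82): queue = [27, 78, 82]
enqueue(61): queue = [27, 78, 82, 61]
enqueue(51): queue = [27, 78, 82, 61, 51]
dequeue(): queue = [78, 82, 61, 51]
enqueue(35): queue = [78, 82, 61, 51, 35]
dequeue(): queue = [82, 61, 51, 35]
enqueue(7): queue = [82, 61, 51, 35, 7]
dequeue(): queue = [61, 51, 35, 7]
dequeue(): queue = [51, 35, 7]
enqueue(25): queue = [51, 35, 7, 25]
enqueue(42): queue = [51, 35, 7, 25, 42]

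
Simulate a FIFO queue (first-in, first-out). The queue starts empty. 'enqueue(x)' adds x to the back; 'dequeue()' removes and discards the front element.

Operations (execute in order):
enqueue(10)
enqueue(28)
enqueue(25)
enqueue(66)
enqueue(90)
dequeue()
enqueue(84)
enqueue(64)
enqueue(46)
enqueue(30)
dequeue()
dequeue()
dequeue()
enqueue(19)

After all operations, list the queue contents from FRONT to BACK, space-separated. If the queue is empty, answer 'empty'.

Answer: 90 84 64 46 30 19

Derivation:
enqueue(10): [10]
enqueue(28): [10, 28]
enqueue(25): [10, 28, 25]
enqueue(66): [10, 28, 25, 66]
enqueue(90): [10, 28, 25, 66, 90]
dequeue(): [28, 25, 66, 90]
enqueue(84): [28, 25, 66, 90, 84]
enqueue(64): [28, 25, 66, 90, 84, 64]
enqueue(46): [28, 25, 66, 90, 84, 64, 46]
enqueue(30): [28, 25, 66, 90, 84, 64, 46, 30]
dequeue(): [25, 66, 90, 84, 64, 46, 30]
dequeue(): [66, 90, 84, 64, 46, 30]
dequeue(): [90, 84, 64, 46, 30]
enqueue(19): [90, 84, 64, 46, 30, 19]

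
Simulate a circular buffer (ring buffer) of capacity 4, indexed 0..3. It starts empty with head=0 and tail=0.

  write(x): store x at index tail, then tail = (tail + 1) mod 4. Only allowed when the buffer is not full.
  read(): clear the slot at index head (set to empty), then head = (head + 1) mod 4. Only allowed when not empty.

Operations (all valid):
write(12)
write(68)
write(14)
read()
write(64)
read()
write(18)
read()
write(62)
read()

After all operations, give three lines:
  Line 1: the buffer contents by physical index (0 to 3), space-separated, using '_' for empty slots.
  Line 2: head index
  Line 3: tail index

write(12): buf=[12 _ _ _], head=0, tail=1, size=1
write(68): buf=[12 68 _ _], head=0, tail=2, size=2
write(14): buf=[12 68 14 _], head=0, tail=3, size=3
read(): buf=[_ 68 14 _], head=1, tail=3, size=2
write(64): buf=[_ 68 14 64], head=1, tail=0, size=3
read(): buf=[_ _ 14 64], head=2, tail=0, size=2
write(18): buf=[18 _ 14 64], head=2, tail=1, size=3
read(): buf=[18 _ _ 64], head=3, tail=1, size=2
write(62): buf=[18 62 _ 64], head=3, tail=2, size=3
read(): buf=[18 62 _ _], head=0, tail=2, size=2

Answer: 18 62 _ _
0
2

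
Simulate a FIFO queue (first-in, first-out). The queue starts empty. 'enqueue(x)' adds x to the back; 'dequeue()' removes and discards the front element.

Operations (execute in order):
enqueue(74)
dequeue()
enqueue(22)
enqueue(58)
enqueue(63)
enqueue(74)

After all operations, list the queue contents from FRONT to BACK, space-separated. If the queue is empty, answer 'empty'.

Answer: 22 58 63 74

Derivation:
enqueue(74): [74]
dequeue(): []
enqueue(22): [22]
enqueue(58): [22, 58]
enqueue(63): [22, 58, 63]
enqueue(74): [22, 58, 63, 74]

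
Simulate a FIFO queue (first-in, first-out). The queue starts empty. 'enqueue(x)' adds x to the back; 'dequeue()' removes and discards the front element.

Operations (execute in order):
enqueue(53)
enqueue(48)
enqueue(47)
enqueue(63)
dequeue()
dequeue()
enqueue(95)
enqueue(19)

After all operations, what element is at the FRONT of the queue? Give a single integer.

Answer: 47

Derivation:
enqueue(53): queue = [53]
enqueue(48): queue = [53, 48]
enqueue(47): queue = [53, 48, 47]
enqueue(63): queue = [53, 48, 47, 63]
dequeue(): queue = [48, 47, 63]
dequeue(): queue = [47, 63]
enqueue(95): queue = [47, 63, 95]
enqueue(19): queue = [47, 63, 95, 19]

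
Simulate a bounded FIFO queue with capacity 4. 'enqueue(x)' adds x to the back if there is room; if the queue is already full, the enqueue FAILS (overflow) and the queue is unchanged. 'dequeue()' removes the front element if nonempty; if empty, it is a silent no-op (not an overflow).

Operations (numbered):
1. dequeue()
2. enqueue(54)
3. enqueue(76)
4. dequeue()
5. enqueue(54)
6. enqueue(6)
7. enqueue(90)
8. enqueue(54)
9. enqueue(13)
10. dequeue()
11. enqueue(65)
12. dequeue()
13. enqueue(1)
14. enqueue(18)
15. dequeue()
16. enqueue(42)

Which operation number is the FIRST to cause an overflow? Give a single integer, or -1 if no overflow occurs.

1. dequeue(): empty, no-op, size=0
2. enqueue(54): size=1
3. enqueue(76): size=2
4. dequeue(): size=1
5. enqueue(54): size=2
6. enqueue(6): size=3
7. enqueue(90): size=4
8. enqueue(54): size=4=cap → OVERFLOW (fail)
9. enqueue(13): size=4=cap → OVERFLOW (fail)
10. dequeue(): size=3
11. enqueue(65): size=4
12. dequeue(): size=3
13. enqueue(1): size=4
14. enqueue(18): size=4=cap → OVERFLOW (fail)
15. dequeue(): size=3
16. enqueue(42): size=4

Answer: 8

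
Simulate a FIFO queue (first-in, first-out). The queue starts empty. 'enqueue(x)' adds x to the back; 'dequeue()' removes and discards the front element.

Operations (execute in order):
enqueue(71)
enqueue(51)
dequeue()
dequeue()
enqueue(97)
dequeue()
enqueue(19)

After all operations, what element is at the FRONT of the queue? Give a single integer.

enqueue(71): queue = [71]
enqueue(51): queue = [71, 51]
dequeue(): queue = [51]
dequeue(): queue = []
enqueue(97): queue = [97]
dequeue(): queue = []
enqueue(19): queue = [19]

Answer: 19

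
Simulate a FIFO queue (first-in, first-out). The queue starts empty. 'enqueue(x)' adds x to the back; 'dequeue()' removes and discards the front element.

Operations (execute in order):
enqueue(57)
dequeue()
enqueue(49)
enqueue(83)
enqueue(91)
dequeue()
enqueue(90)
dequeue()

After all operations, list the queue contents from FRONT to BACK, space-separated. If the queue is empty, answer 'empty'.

enqueue(57): [57]
dequeue(): []
enqueue(49): [49]
enqueue(83): [49, 83]
enqueue(91): [49, 83, 91]
dequeue(): [83, 91]
enqueue(90): [83, 91, 90]
dequeue(): [91, 90]

Answer: 91 90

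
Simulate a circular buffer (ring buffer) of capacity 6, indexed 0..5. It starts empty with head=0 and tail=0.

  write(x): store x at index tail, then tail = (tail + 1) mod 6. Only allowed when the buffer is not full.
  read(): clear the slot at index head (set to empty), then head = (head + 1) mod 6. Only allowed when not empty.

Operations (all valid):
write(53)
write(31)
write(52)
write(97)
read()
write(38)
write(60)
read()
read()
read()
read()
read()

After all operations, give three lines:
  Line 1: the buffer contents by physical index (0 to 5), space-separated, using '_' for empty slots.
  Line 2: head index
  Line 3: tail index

Answer: _ _ _ _ _ _
0
0

Derivation:
write(53): buf=[53 _ _ _ _ _], head=0, tail=1, size=1
write(31): buf=[53 31 _ _ _ _], head=0, tail=2, size=2
write(52): buf=[53 31 52 _ _ _], head=0, tail=3, size=3
write(97): buf=[53 31 52 97 _ _], head=0, tail=4, size=4
read(): buf=[_ 31 52 97 _ _], head=1, tail=4, size=3
write(38): buf=[_ 31 52 97 38 _], head=1, tail=5, size=4
write(60): buf=[_ 31 52 97 38 60], head=1, tail=0, size=5
read(): buf=[_ _ 52 97 38 60], head=2, tail=0, size=4
read(): buf=[_ _ _ 97 38 60], head=3, tail=0, size=3
read(): buf=[_ _ _ _ 38 60], head=4, tail=0, size=2
read(): buf=[_ _ _ _ _ 60], head=5, tail=0, size=1
read(): buf=[_ _ _ _ _ _], head=0, tail=0, size=0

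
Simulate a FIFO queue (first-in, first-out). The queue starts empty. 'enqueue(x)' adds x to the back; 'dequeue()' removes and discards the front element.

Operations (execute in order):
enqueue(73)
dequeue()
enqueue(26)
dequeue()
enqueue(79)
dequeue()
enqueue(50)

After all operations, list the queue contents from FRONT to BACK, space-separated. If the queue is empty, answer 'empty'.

enqueue(73): [73]
dequeue(): []
enqueue(26): [26]
dequeue(): []
enqueue(79): [79]
dequeue(): []
enqueue(50): [50]

Answer: 50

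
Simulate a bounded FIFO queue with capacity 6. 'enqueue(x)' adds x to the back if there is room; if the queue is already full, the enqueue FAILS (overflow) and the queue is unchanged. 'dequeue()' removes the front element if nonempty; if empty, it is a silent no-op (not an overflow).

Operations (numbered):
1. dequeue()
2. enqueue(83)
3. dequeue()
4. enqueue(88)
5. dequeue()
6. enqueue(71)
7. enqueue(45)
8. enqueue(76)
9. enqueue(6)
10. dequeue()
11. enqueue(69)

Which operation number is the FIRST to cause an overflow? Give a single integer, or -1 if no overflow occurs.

1. dequeue(): empty, no-op, size=0
2. enqueue(83): size=1
3. dequeue(): size=0
4. enqueue(88): size=1
5. dequeue(): size=0
6. enqueue(71): size=1
7. enqueue(45): size=2
8. enqueue(76): size=3
9. enqueue(6): size=4
10. dequeue(): size=3
11. enqueue(69): size=4

Answer: -1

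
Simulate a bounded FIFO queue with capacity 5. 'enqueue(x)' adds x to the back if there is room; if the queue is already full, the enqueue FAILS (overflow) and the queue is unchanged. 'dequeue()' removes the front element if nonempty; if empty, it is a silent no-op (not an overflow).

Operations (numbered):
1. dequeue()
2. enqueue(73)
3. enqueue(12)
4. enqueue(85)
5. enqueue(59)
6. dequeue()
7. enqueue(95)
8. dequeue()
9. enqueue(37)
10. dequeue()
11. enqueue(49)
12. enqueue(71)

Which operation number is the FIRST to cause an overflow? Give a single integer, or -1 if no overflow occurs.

Answer: -1

Derivation:
1. dequeue(): empty, no-op, size=0
2. enqueue(73): size=1
3. enqueue(12): size=2
4. enqueue(85): size=3
5. enqueue(59): size=4
6. dequeue(): size=3
7. enqueue(95): size=4
8. dequeue(): size=3
9. enqueue(37): size=4
10. dequeue(): size=3
11. enqueue(49): size=4
12. enqueue(71): size=5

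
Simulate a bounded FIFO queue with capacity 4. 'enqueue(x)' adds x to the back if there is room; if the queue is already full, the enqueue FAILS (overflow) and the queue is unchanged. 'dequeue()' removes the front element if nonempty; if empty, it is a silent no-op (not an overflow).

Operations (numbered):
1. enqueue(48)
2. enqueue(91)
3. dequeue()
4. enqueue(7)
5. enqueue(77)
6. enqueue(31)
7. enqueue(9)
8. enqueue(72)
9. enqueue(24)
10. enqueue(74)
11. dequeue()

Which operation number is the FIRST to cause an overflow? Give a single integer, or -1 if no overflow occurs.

1. enqueue(48): size=1
2. enqueue(91): size=2
3. dequeue(): size=1
4. enqueue(7): size=2
5. enqueue(77): size=3
6. enqueue(31): size=4
7. enqueue(9): size=4=cap → OVERFLOW (fail)
8. enqueue(72): size=4=cap → OVERFLOW (fail)
9. enqueue(24): size=4=cap → OVERFLOW (fail)
10. enqueue(74): size=4=cap → OVERFLOW (fail)
11. dequeue(): size=3

Answer: 7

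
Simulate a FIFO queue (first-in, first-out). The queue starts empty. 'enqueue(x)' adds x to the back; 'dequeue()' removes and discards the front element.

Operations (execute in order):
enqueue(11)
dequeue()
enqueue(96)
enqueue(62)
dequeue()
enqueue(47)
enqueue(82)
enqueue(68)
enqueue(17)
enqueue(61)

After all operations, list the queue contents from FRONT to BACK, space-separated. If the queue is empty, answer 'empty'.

enqueue(11): [11]
dequeue(): []
enqueue(96): [96]
enqueue(62): [96, 62]
dequeue(): [62]
enqueue(47): [62, 47]
enqueue(82): [62, 47, 82]
enqueue(68): [62, 47, 82, 68]
enqueue(17): [62, 47, 82, 68, 17]
enqueue(61): [62, 47, 82, 68, 17, 61]

Answer: 62 47 82 68 17 61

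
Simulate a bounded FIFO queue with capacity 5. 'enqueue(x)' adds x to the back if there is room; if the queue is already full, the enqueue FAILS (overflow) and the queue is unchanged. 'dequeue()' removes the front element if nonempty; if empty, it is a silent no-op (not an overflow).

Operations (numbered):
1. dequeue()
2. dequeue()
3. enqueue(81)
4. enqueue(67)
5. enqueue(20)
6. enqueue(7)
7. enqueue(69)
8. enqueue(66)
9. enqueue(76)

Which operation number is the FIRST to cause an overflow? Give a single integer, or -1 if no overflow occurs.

Answer: 8

Derivation:
1. dequeue(): empty, no-op, size=0
2. dequeue(): empty, no-op, size=0
3. enqueue(81): size=1
4. enqueue(67): size=2
5. enqueue(20): size=3
6. enqueue(7): size=4
7. enqueue(69): size=5
8. enqueue(66): size=5=cap → OVERFLOW (fail)
9. enqueue(76): size=5=cap → OVERFLOW (fail)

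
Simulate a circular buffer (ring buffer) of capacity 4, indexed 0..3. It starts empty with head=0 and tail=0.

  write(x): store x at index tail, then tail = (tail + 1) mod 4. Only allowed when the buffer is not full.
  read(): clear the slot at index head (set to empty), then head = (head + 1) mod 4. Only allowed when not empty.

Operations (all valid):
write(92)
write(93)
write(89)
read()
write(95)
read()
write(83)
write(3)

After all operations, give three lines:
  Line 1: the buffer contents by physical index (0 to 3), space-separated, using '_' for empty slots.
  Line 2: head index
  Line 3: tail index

write(92): buf=[92 _ _ _], head=0, tail=1, size=1
write(93): buf=[92 93 _ _], head=0, tail=2, size=2
write(89): buf=[92 93 89 _], head=0, tail=3, size=3
read(): buf=[_ 93 89 _], head=1, tail=3, size=2
write(95): buf=[_ 93 89 95], head=1, tail=0, size=3
read(): buf=[_ _ 89 95], head=2, tail=0, size=2
write(83): buf=[83 _ 89 95], head=2, tail=1, size=3
write(3): buf=[83 3 89 95], head=2, tail=2, size=4

Answer: 83 3 89 95
2
2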